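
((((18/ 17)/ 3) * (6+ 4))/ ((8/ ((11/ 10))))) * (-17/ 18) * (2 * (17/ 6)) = -187/ 72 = -2.60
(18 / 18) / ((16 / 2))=0.12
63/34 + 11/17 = 5/2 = 2.50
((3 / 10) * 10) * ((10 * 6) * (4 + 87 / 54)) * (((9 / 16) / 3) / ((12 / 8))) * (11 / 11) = 505 / 4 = 126.25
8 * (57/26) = 228/13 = 17.54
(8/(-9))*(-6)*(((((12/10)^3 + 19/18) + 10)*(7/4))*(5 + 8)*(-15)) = -5234866/225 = -23266.07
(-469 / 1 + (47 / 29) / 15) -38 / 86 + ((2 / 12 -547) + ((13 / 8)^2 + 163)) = -850.53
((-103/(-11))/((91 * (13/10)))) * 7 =1030/1859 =0.55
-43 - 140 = -183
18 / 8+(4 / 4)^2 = 13 / 4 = 3.25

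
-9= -9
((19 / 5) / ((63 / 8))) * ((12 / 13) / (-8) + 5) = 9652 / 4095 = 2.36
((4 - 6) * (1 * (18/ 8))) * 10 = -45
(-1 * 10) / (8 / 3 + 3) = -30 / 17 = -1.76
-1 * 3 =-3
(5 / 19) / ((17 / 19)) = 5 / 17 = 0.29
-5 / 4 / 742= -5 / 2968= -0.00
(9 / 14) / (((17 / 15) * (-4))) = -135 / 952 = -0.14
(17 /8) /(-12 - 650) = -17 /5296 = -0.00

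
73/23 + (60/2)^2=20773/23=903.17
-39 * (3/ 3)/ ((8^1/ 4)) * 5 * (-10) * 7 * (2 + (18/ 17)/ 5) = 256620/ 17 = 15095.29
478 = 478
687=687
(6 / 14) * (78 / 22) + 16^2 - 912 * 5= -331291 / 77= -4302.48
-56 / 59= -0.95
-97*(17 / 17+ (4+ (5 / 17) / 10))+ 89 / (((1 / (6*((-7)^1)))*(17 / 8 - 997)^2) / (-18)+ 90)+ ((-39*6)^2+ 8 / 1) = 1983070261091 / 36536638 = 54276.21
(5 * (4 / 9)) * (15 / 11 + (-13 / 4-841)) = -1873.08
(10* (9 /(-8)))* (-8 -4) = 135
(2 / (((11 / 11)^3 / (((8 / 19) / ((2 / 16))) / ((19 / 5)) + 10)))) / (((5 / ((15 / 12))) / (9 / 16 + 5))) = 174885 / 5776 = 30.28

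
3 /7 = 0.43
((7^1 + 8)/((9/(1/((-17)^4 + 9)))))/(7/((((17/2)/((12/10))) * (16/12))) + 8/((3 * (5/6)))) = 17/3357906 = 0.00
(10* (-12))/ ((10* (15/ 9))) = -36/ 5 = -7.20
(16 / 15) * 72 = 384 / 5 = 76.80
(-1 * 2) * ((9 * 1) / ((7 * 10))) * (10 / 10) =-9 / 35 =-0.26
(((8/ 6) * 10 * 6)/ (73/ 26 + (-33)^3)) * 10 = -20800/ 934289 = -0.02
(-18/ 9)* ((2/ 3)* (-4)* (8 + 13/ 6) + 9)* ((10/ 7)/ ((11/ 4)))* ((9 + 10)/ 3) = 247760/ 2079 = 119.17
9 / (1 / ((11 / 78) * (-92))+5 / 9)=40986 / 2179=18.81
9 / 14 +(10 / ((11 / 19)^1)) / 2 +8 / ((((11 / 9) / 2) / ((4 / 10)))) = 11177 / 770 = 14.52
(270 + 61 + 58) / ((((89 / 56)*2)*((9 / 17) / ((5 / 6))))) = 462910 / 2403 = 192.64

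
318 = 318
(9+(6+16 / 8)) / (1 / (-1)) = -17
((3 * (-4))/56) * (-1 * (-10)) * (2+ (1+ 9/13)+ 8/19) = -8.81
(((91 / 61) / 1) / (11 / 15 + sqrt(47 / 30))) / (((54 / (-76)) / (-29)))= -11031020 / 254187 + 501410*sqrt(1410) / 254187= 30.67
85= 85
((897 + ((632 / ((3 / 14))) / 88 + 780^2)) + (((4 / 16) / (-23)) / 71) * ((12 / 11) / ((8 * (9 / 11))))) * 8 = 262689697037 / 53889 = 4874644.12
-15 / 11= -1.36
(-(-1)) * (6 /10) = 0.60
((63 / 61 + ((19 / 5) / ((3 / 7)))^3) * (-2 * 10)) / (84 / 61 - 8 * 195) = 143723482 / 16044075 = 8.96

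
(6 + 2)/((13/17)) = 136/13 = 10.46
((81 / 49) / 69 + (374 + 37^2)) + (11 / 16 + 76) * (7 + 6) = 49406985 / 18032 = 2739.96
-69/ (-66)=23/ 22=1.05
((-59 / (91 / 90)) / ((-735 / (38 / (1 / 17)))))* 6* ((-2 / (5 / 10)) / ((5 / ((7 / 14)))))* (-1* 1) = 2744208 / 22295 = 123.09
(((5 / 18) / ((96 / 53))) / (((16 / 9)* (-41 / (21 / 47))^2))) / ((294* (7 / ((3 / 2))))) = 795 / 106468569088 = 0.00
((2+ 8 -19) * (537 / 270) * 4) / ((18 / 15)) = -179 / 3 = -59.67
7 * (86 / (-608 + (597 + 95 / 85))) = -731 / 12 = -60.92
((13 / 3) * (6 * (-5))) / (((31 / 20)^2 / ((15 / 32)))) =-25.36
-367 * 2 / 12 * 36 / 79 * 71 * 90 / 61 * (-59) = 830176020 / 4819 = 172271.43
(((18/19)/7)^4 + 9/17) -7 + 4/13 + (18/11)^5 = 62034134618891082/11136847257927391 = 5.57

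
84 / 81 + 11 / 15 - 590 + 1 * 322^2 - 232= 13886609 / 135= 102863.77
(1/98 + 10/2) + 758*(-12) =-890917/98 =-9090.99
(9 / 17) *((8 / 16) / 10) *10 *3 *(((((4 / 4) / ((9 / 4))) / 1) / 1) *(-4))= -24 / 17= -1.41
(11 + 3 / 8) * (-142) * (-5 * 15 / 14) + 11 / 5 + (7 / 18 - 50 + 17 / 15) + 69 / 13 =8060977 / 936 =8612.15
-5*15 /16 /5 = -15 /16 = -0.94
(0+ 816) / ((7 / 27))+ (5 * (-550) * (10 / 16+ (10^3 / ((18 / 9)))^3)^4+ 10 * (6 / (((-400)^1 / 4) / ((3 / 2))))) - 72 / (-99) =-671386732177734475708008200000000000.00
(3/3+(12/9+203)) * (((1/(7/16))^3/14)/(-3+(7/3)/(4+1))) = -450560/6517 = -69.14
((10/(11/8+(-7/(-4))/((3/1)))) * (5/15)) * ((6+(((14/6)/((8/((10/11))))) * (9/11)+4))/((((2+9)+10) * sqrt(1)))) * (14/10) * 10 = 197800/17061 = 11.59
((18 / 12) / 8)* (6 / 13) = 9 / 104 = 0.09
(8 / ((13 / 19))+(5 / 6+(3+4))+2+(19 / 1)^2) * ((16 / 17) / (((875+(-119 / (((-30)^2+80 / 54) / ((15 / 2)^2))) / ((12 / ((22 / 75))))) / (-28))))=-185915540480 / 16134072513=-11.52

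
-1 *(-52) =52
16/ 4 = 4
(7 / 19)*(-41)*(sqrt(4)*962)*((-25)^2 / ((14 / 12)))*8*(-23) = 54429960000 / 19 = 2864734736.84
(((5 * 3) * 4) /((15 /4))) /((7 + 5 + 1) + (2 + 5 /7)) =56 /55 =1.02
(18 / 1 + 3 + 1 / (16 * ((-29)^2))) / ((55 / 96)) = 1695462 / 46255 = 36.65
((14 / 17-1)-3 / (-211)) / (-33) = 194 / 39457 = 0.00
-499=-499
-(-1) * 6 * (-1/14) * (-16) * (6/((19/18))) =5184/133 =38.98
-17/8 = -2.12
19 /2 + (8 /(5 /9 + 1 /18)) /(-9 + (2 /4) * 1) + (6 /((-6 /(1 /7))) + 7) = 38791 /2618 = 14.82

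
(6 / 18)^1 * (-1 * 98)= -98 / 3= -32.67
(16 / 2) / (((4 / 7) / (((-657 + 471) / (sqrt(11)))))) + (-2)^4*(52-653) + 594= -9022-2604*sqrt(11) / 11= -9807.14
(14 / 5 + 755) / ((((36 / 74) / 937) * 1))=14595649 / 10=1459564.90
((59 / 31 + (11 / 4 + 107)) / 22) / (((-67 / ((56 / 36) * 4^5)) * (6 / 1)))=-4135040 / 205623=-20.11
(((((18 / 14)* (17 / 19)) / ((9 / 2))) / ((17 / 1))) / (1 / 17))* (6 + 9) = 510 / 133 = 3.83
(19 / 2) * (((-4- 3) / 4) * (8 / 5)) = -133 / 5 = -26.60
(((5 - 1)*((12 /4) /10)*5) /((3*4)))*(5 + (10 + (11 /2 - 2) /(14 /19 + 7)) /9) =2329 /756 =3.08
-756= -756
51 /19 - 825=-15624 /19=-822.32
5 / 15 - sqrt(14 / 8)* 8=1 / 3 - 4* sqrt(7)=-10.25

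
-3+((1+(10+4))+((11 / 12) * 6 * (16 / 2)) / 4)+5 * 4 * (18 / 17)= 751 / 17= 44.18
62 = 62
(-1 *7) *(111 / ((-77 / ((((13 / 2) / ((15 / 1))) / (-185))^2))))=169 / 3052500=0.00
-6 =-6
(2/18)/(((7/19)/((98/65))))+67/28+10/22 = 594973/180180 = 3.30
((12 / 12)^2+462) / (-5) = -463 / 5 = -92.60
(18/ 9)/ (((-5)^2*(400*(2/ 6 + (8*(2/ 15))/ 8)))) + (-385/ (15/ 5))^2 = 1037575027/ 63000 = 16469.44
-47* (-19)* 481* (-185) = -79463605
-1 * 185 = -185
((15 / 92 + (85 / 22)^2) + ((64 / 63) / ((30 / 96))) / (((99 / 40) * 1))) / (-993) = -51770317 / 3133830546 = -0.02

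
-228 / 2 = -114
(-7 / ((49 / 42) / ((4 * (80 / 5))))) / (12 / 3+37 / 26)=-3328 / 47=-70.81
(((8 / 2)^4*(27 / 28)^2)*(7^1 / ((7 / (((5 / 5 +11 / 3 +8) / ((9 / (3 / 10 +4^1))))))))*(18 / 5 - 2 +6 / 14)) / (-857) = -25059024 / 7348775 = -3.41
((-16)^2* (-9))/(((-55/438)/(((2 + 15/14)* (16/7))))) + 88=347385448/2695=128899.98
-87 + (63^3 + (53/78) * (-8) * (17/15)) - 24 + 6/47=6871824442/27495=249929.97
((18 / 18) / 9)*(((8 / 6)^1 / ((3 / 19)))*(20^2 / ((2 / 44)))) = 668800 / 81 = 8256.79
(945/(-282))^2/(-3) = -3.74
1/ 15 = 0.07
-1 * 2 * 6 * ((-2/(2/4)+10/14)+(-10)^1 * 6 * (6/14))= 348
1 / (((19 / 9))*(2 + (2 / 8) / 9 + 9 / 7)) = 2268 / 15865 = 0.14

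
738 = 738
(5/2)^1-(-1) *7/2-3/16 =93/16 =5.81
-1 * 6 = -6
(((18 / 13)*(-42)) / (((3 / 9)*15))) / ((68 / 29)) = -5481 / 1105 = -4.96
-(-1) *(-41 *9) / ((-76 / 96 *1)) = 8856 / 19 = 466.11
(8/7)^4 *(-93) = -380928/2401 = -158.65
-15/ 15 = -1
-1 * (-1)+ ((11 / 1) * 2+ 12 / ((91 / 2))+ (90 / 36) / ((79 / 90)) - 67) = -293945 / 7189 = -40.89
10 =10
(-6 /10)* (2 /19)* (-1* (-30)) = -36 /19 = -1.89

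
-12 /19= -0.63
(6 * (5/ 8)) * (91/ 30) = 91/ 8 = 11.38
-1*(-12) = 12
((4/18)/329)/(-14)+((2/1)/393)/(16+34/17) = 1910/8145711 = 0.00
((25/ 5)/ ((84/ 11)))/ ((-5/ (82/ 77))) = -41/ 294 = -0.14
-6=-6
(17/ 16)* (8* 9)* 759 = 116127/ 2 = 58063.50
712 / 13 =54.77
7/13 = 0.54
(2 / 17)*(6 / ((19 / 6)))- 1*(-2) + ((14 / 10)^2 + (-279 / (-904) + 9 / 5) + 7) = 97025573 / 7299800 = 13.29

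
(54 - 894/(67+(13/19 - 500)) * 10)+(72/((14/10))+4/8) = 2426567/19166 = 126.61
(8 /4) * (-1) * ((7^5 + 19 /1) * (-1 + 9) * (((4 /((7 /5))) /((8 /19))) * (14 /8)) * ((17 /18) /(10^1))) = -2717399 /9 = -301933.22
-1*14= -14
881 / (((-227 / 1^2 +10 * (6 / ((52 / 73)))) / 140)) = -400855 / 464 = -863.91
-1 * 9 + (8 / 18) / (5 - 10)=-409 / 45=-9.09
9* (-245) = -2205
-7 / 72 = -0.10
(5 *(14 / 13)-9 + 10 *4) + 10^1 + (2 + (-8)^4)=53877 / 13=4144.38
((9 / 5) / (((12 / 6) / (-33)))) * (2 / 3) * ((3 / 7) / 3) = -99 / 35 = -2.83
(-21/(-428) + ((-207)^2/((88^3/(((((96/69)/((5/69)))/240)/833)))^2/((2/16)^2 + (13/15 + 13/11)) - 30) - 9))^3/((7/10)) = -39128450009185687629781977396493804254818468692348620873678457331510691419072151/38193155028012744060906256232955395655965704088326994466476423741038307621600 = -1024.49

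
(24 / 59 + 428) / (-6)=-12638 / 177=-71.40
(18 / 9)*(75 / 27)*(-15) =-250 / 3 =-83.33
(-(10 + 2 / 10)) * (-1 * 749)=38199 / 5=7639.80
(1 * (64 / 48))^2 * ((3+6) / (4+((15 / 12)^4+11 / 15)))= 61440 / 27551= 2.23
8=8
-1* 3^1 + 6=3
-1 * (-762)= 762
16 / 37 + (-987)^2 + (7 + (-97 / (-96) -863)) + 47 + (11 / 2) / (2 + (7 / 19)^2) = 888548970997 / 912864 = 973364.02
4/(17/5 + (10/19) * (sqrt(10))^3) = -122740/2395671 + 190000 * sqrt(10)/2395671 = 0.20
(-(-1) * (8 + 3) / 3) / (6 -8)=-11 / 6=-1.83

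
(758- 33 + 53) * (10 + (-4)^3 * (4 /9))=-129148 /9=-14349.78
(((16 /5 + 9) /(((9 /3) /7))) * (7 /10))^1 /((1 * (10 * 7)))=427 /1500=0.28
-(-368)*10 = 3680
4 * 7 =28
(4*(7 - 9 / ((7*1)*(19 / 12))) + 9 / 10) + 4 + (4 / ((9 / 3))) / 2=120971 / 3990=30.32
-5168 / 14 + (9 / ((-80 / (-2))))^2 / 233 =-369.14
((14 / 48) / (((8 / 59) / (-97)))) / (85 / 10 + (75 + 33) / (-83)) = -3325063 / 114720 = -28.98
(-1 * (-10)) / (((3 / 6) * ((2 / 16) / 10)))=1600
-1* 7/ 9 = -7/ 9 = -0.78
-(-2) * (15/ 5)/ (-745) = -6/ 745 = -0.01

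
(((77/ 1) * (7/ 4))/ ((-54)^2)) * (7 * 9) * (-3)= -3773/ 432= -8.73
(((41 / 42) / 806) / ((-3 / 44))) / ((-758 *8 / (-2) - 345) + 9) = -451 / 68448744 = -0.00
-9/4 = -2.25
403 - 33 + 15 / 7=2605 / 7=372.14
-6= -6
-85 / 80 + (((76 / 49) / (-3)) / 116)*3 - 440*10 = -100062861 / 22736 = -4401.08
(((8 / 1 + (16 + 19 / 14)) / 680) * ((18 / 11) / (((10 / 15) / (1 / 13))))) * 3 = 5751 / 272272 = 0.02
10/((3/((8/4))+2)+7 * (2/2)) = 20/21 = 0.95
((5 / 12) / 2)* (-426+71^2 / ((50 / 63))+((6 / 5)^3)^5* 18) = 126200081143037 / 97656250000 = 1292.29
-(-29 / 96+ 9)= -835 / 96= -8.70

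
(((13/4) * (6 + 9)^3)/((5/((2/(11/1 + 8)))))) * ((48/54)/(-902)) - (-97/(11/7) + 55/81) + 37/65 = 2769654733/45115785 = 61.39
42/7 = 6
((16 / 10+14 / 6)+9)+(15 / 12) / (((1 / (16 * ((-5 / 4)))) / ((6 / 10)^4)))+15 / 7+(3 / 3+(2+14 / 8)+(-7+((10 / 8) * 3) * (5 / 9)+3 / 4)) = 12.42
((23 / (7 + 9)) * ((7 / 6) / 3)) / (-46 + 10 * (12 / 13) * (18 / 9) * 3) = 2093 / 35136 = 0.06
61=61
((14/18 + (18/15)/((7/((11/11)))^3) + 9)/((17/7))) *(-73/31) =-11021102/1162035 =-9.48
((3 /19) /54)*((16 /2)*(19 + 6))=100 /171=0.58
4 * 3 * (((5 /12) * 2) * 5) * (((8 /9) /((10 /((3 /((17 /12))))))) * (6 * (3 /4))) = 720 /17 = 42.35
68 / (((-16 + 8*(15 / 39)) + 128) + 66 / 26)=884 / 1529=0.58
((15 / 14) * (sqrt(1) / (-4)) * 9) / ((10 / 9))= -243 / 112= -2.17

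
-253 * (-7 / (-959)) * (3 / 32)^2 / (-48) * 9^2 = 61479 / 2244608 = 0.03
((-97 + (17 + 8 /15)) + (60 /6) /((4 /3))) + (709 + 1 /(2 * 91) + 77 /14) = 1754131 /2730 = 642.54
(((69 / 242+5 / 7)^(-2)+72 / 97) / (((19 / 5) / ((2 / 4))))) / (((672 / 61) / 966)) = 850085802325 / 42259975256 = 20.12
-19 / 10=-1.90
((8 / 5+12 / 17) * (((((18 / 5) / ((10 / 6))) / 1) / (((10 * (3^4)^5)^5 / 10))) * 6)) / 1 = 49 / 8450441601508673444849381950246490775401068551328125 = 0.00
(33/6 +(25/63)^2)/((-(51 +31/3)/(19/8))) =-853271/3894912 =-0.22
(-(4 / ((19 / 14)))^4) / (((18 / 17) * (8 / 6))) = -20898304 / 390963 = -53.45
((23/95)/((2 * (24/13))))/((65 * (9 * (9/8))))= 23/230850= 0.00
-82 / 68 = -41 / 34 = -1.21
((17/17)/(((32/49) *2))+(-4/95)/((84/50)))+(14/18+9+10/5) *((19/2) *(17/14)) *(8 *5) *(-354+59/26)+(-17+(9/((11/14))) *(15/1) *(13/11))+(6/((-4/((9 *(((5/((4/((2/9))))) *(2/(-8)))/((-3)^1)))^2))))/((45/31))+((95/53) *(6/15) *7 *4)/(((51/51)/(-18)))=-1911691.76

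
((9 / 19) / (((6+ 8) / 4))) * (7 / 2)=9 / 19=0.47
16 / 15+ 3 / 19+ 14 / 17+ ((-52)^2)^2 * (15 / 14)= 265685915861 / 33915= 7833876.33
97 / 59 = 1.64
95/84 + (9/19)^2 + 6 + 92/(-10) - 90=-13925489/151620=-91.84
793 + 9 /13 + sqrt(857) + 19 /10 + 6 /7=825.72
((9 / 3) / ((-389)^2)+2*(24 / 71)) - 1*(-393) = 4229573484 / 10743791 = 393.68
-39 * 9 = -351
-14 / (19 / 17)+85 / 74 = -15997 / 1406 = -11.38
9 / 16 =0.56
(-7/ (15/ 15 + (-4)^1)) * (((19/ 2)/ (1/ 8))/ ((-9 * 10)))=-1.97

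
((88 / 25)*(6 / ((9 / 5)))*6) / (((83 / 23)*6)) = 3.25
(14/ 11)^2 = 196/ 121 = 1.62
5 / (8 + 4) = 5 / 12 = 0.42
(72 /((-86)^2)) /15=6 /9245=0.00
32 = 32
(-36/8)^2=81/4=20.25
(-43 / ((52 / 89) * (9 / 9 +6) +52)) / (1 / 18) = -11481 / 832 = -13.80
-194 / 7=-27.71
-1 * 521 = -521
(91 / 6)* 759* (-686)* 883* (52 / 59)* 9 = -3263341997916 / 59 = -55310881320.61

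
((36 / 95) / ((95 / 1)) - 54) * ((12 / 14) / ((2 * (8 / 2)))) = -730971 / 126350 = -5.79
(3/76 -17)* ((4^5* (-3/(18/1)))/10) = 82496/285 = 289.46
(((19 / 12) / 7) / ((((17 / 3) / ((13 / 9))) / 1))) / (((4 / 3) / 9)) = 741 / 1904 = 0.39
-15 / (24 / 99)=-495 / 8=-61.88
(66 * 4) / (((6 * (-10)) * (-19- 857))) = 11 / 2190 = 0.01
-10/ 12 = -5/ 6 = -0.83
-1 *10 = -10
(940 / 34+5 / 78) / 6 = 36745 / 7956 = 4.62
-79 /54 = -1.46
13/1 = 13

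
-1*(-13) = 13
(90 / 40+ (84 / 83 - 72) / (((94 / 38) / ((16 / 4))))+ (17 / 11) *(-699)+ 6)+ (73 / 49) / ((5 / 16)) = -49708253473 / 42052780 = -1182.04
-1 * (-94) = 94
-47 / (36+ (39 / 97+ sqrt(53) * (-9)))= 5365943 / 9308292+ 442223 * sqrt(53) / 3102764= 1.61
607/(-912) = -607/912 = -0.67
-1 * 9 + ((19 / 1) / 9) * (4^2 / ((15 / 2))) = -607 / 135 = -4.50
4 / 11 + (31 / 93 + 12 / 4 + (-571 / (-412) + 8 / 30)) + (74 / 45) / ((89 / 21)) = 34713583 / 6050220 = 5.74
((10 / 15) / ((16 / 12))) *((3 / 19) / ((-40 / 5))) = -3 / 304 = -0.01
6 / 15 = 2 / 5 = 0.40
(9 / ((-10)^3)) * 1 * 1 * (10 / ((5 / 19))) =-171 / 500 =-0.34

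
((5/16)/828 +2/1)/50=26501/662400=0.04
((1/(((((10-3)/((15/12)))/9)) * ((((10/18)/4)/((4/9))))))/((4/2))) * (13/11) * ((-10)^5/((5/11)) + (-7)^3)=-51560262/77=-669613.79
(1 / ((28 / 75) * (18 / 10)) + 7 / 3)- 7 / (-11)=1373 / 308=4.46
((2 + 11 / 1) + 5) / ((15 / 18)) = 108 / 5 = 21.60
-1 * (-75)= 75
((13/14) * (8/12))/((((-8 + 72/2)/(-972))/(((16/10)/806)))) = -324/7595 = -0.04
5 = 5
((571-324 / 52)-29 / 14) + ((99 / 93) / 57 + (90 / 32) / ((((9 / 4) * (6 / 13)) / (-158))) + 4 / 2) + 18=99565381 / 643188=154.80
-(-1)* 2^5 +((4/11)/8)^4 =32.00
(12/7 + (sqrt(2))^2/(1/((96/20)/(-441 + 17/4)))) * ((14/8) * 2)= 51738/8735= 5.92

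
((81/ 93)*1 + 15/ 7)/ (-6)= -109/ 217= -0.50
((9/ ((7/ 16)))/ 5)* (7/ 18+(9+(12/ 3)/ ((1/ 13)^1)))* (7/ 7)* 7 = 1768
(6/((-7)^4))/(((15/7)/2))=4/1715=0.00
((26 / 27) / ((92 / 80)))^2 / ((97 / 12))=1081600 / 12469059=0.09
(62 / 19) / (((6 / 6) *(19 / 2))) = 124 / 361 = 0.34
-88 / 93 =-0.95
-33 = -33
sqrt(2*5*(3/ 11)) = sqrt(330)/ 11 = 1.65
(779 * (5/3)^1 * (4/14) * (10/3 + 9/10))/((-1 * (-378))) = 98933/23814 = 4.15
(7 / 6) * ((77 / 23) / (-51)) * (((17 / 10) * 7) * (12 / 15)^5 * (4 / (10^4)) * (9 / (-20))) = 60368 / 1123046875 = 0.00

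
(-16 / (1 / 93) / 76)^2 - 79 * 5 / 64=8713981 / 23104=377.16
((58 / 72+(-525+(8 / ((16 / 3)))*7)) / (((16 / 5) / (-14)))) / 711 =647255 / 204768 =3.16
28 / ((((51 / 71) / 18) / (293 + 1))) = 3506832 / 17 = 206284.24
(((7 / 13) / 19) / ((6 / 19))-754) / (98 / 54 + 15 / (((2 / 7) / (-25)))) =529245 / 920101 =0.58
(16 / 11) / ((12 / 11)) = 4 / 3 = 1.33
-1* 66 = -66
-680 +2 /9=-679.78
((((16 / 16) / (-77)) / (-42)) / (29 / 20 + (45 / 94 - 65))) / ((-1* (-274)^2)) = 235 / 3598658411502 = 0.00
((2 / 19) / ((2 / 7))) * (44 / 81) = 308 / 1539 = 0.20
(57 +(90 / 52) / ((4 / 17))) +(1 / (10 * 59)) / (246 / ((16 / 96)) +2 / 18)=26230369443 / 407583800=64.36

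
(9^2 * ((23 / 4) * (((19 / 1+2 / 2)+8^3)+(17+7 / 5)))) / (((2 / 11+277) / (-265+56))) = -193291.54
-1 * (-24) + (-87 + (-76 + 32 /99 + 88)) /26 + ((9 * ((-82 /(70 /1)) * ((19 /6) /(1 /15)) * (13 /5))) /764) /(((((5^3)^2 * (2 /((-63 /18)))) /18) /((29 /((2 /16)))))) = 421055949913 /19204453125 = 21.92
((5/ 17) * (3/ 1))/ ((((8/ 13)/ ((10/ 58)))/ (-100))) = -24375/ 986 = -24.72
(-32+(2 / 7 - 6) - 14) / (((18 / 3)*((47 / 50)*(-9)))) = 9050 / 8883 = 1.02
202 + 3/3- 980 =-777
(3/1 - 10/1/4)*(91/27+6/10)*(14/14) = 268/135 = 1.99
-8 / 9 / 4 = -0.22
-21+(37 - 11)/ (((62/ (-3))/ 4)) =-807/ 31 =-26.03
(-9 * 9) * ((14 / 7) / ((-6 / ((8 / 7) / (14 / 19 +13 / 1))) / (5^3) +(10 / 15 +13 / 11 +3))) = -50787000 / 1339127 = -37.93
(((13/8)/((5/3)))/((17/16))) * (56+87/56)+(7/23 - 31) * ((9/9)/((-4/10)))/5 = 3731171/54740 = 68.16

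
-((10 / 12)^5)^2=-9765625 / 60466176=-0.16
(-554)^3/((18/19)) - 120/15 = -1615298980/9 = -179477664.44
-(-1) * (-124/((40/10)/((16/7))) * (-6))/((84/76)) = 18848/49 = 384.65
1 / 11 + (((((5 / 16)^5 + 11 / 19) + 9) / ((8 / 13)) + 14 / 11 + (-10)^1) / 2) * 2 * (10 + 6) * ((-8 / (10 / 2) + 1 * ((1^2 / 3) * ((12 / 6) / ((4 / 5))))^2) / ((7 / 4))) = -1952521239587 / 34516500480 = -56.57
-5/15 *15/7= -5/7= -0.71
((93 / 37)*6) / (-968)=-279 / 17908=-0.02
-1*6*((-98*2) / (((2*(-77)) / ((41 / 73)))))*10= -34440 / 803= -42.89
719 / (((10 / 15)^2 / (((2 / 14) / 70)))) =6471 / 1960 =3.30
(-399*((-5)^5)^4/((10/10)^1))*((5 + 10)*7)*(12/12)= -3995418548583984375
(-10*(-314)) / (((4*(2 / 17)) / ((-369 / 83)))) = -4924305 / 166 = -29664.49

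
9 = 9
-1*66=-66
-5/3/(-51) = 5/153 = 0.03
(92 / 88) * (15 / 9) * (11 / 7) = 115 / 42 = 2.74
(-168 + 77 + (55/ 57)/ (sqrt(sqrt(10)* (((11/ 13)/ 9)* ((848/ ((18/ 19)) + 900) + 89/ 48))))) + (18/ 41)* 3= -3677/ 41 + 6* 10^(3/ 4)* sqrt(37003109)/ 4916497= -89.64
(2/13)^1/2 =1/13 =0.08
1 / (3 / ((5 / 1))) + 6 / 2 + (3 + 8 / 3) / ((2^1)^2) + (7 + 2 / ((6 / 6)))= 181 / 12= 15.08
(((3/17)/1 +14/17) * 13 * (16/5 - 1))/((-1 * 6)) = -143/30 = -4.77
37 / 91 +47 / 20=5017 / 1820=2.76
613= 613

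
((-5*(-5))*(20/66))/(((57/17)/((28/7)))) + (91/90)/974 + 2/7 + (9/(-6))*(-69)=1607706227/14249620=112.82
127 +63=190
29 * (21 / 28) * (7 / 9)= 203 / 12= 16.92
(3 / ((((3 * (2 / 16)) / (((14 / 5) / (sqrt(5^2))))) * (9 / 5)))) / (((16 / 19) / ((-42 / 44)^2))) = 6517 / 2420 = 2.69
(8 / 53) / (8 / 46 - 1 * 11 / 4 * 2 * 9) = -368 / 120257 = -0.00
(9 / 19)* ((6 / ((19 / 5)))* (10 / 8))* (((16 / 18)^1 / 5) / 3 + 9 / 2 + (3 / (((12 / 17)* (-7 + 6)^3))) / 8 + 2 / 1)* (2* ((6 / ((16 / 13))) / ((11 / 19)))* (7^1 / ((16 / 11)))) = 35545965 / 77824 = 456.75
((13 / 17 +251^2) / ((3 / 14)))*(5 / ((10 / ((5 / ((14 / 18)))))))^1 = 16065450 / 17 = 945026.47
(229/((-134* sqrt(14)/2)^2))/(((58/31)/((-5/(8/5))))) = -177475/29160544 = -0.01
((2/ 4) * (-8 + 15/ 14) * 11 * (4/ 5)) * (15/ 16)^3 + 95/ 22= -6560555/ 315392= -20.80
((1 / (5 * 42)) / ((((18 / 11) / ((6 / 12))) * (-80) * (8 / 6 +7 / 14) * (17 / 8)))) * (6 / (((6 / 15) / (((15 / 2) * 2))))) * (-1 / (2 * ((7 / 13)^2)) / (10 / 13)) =2197 / 932960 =0.00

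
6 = 6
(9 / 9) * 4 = 4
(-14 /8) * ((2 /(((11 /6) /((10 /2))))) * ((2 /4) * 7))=-735 /22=-33.41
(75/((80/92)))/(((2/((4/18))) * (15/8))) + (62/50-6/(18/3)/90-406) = -19983/50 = -399.66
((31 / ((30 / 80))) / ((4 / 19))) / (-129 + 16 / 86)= -50654 / 16617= -3.05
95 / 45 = 19 / 9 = 2.11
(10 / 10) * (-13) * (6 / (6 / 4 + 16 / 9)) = -1404 / 59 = -23.80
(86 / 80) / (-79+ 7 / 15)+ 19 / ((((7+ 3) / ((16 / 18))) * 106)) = 50447 / 22476240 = 0.00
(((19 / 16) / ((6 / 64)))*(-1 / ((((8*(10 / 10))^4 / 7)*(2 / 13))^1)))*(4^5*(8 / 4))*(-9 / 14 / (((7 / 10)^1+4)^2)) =18525 / 2209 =8.39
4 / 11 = 0.36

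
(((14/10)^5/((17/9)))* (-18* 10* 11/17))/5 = -59900148/903125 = -66.33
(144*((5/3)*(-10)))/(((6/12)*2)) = -2400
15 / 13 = 1.15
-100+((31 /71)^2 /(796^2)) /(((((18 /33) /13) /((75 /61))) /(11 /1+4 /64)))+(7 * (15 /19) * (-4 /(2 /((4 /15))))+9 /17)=-206253279142210347 /2013840954174976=-102.42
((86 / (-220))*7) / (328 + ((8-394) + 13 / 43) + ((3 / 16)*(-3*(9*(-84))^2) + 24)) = 1849 / 217257480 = 0.00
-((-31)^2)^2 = -923521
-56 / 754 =-28 / 377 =-0.07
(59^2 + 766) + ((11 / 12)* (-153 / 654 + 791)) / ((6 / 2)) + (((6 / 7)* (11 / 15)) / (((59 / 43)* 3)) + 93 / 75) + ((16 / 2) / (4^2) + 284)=386881869049 / 81030600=4774.52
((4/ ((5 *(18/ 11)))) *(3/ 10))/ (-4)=-11/ 300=-0.04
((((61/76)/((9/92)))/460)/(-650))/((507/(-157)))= 9577/1127061000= 0.00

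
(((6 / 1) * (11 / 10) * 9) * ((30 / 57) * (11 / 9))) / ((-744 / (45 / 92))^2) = 81675 / 4945413632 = 0.00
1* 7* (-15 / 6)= -35 / 2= -17.50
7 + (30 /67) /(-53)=6.99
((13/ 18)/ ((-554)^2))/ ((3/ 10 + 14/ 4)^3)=1625/ 37892463192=0.00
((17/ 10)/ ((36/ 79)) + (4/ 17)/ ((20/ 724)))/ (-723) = -0.02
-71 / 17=-4.18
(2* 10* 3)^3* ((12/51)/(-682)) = -432000/5797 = -74.52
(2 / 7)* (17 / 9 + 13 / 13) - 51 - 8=-3665 / 63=-58.17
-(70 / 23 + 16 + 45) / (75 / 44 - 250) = 64812 / 251275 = 0.26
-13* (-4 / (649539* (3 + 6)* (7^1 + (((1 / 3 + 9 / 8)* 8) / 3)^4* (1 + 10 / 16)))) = 416 / 17709107031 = 0.00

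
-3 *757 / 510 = -757 / 170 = -4.45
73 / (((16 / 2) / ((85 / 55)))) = 1241 / 88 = 14.10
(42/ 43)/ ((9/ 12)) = 56/ 43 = 1.30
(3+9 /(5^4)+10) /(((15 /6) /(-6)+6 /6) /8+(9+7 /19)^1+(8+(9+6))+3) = 2119488 /5771875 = 0.37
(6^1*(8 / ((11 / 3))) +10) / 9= 254 / 99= 2.57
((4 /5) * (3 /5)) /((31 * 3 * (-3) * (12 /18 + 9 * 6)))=-1 /31775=-0.00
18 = 18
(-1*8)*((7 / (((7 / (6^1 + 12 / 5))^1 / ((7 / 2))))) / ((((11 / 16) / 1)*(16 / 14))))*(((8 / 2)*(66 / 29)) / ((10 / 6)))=-1185408 / 725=-1635.05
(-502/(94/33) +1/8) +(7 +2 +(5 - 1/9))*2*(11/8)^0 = -501953/3384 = -148.33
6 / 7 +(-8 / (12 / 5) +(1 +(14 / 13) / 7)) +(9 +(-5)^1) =731 / 273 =2.68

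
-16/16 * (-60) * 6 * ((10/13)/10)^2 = 2.13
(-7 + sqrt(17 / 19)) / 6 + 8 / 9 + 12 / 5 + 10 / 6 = sqrt(323) / 114 + 341 / 90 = 3.95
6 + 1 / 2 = 6.50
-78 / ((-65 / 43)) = 258 / 5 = 51.60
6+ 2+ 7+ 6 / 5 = 81 / 5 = 16.20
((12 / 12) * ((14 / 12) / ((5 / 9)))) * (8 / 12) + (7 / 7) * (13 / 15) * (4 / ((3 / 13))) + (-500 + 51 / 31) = -672296 / 1395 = -481.93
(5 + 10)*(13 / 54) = 65 / 18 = 3.61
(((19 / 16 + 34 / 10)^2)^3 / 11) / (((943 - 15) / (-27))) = -65972075856968763 / 2675965952000000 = -24.65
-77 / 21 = -11 / 3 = -3.67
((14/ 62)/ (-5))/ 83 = -7/ 12865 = -0.00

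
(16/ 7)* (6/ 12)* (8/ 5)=64/ 35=1.83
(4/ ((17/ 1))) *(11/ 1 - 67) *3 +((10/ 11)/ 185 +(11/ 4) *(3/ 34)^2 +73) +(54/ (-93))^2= 61191310069/ 1808571248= 33.83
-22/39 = -0.56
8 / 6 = 4 / 3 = 1.33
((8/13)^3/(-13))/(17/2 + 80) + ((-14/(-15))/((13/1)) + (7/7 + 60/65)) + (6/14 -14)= -11.58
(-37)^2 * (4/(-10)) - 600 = -5738/5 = -1147.60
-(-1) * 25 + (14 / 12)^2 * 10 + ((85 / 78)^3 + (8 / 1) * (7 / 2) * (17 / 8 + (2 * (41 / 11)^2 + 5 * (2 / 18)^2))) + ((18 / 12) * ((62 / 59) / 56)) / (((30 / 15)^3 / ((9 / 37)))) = 18513108340584553 / 21058730941248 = 879.12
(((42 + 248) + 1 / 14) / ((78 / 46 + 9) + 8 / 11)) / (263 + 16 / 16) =93403 / 971040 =0.10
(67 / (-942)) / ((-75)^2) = -67 / 5298750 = -0.00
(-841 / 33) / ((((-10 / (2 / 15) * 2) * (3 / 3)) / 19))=15979 / 4950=3.23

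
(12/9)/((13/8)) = 32/39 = 0.82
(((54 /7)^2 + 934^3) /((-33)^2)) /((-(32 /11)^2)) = -9981061903 /112896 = -88409.35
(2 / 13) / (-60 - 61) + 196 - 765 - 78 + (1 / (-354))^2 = -127538227055 / 197122068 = -647.00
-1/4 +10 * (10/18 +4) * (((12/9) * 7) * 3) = 45911/36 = 1275.31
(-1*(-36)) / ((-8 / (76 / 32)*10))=-171 / 160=-1.07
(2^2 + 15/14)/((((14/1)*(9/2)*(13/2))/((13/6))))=71/2646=0.03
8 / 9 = 0.89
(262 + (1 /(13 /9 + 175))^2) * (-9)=-5946273081 /2521744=-2358.00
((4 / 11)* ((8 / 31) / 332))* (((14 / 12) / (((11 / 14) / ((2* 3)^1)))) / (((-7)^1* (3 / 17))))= -1904 / 933999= -0.00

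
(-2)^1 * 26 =-52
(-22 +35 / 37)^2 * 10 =6068410 / 1369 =4432.73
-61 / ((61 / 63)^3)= -250047 / 3721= -67.20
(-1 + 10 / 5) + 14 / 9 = 23 / 9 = 2.56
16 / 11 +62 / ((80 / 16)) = 762 / 55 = 13.85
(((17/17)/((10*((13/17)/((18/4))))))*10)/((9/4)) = 34/13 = 2.62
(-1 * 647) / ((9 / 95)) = -6829.44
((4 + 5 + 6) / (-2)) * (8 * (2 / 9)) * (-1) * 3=40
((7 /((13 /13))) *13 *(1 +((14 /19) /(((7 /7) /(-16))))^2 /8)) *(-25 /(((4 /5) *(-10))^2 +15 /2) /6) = -35175 /361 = -97.44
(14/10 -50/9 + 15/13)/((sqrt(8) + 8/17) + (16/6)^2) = -0.29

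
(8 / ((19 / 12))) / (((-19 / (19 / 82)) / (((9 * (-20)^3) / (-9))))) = -384000 / 779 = -492.94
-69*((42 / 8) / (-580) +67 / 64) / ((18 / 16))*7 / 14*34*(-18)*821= 9274970823 / 580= 15991329.01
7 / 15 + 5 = 82 / 15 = 5.47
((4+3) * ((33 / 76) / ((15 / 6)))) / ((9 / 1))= 77 / 570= 0.14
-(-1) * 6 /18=1 /3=0.33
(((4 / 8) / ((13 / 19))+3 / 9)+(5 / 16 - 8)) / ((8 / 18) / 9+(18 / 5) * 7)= -557955 / 2127008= -0.26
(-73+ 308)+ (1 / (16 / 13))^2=60329 / 256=235.66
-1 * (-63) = 63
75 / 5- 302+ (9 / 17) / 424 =-2068687 / 7208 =-287.00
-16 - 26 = -42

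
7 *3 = 21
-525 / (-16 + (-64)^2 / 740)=97125 / 1936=50.17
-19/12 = -1.58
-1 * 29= -29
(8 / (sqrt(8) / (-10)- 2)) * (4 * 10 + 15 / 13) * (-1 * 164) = 17548000 / 637- 1754800 * sqrt(2) / 637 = 23652.02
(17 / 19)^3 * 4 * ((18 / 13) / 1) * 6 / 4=530604 / 89167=5.95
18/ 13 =1.38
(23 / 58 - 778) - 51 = -48059 / 58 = -828.60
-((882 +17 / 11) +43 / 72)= -884.14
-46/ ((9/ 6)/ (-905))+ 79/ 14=1165877/ 42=27758.98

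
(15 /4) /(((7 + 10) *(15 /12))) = 3 /17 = 0.18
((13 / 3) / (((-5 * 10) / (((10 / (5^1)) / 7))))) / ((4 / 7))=-13 / 300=-0.04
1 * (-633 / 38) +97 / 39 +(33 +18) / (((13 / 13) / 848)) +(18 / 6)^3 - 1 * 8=64100693 / 1482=43252.83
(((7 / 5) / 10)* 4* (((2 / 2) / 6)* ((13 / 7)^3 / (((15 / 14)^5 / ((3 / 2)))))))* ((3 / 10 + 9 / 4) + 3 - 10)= -268271276 / 94921875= -2.83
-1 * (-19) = 19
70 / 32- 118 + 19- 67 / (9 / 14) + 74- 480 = -87413 / 144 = -607.03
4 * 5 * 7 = 140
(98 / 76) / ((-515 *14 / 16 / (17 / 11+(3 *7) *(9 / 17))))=-66304 / 1829795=-0.04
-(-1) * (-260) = -260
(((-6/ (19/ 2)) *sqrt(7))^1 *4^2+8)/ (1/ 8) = 64- 1536 *sqrt(7)/ 19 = -149.89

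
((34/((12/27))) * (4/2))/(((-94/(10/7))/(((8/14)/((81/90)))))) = -3400/2303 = -1.48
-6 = -6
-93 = -93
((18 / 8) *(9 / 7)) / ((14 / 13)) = 1053 / 392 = 2.69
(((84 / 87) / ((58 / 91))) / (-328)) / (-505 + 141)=7 / 551696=0.00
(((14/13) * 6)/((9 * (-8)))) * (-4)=14/39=0.36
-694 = -694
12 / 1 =12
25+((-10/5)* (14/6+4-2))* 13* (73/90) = -8962/135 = -66.39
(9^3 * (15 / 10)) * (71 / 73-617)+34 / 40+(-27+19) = -983504339 / 1460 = -673633.11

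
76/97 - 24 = -2252/97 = -23.22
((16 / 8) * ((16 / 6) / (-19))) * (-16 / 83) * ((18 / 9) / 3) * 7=3584 / 14193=0.25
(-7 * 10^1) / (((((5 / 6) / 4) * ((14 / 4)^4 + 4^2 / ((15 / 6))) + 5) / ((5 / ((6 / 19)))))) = -425600 / 14437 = -29.48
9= 9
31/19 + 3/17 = 584/323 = 1.81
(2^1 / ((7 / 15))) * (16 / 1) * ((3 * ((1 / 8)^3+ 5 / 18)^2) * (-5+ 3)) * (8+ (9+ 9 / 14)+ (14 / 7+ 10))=-3447656075 / 3612672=-954.32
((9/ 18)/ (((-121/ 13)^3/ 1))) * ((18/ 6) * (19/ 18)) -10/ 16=-26656901/ 42517464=-0.63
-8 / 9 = -0.89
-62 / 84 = -31 / 42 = -0.74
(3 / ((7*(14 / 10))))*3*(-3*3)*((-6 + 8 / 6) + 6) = -540 / 49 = -11.02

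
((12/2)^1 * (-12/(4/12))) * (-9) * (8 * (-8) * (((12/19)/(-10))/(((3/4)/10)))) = 1990656/19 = 104771.37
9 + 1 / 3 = 28 / 3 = 9.33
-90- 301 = -391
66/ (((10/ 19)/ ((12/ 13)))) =7524/ 65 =115.75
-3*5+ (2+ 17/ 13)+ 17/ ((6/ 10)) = 16.64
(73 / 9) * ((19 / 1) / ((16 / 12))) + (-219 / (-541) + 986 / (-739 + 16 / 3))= 1638138659 / 14288892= 114.64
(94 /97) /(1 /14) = 1316 /97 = 13.57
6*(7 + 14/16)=189/4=47.25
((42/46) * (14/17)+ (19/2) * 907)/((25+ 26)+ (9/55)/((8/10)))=148251202/880923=168.29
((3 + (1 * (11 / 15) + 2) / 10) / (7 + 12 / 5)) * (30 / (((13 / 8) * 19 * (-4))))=-982 / 11609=-0.08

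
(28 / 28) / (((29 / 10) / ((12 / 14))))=60 / 203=0.30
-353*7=-2471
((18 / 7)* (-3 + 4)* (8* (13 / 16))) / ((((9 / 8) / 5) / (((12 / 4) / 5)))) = 312 / 7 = 44.57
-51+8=-43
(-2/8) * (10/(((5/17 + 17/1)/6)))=-85/98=-0.87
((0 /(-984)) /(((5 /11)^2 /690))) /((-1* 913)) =0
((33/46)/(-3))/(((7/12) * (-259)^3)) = 66/2797210619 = 0.00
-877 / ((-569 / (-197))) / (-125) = 2.43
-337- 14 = -351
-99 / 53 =-1.87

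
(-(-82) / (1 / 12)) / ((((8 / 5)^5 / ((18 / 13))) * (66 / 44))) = 86.62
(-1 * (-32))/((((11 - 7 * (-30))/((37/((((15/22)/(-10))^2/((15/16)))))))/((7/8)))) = 626780/663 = 945.37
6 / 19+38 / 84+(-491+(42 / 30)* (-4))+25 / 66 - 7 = -3675444 / 7315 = -502.45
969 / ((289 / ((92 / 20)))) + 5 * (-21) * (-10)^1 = 90561 / 85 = 1065.42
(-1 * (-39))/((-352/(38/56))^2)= 14079/97140736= 0.00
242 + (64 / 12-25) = 667 / 3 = 222.33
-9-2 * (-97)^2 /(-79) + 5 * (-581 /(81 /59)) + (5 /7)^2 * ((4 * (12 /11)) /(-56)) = -45554418724 /24143427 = -1886.82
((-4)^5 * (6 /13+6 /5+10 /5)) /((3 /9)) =-731136 /65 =-11248.25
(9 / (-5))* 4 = -36 / 5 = -7.20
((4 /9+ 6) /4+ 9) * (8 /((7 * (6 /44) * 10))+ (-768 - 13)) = -8278.38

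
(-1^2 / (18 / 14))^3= -343 / 729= -0.47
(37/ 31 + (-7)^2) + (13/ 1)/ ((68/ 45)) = 123943/ 2108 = 58.80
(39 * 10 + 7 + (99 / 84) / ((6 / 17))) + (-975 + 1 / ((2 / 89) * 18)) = -288383 / 504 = -572.19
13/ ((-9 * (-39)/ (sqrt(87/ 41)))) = sqrt(3567)/ 1107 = 0.05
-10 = -10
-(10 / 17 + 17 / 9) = -379 / 153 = -2.48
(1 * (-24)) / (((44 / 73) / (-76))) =33288 / 11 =3026.18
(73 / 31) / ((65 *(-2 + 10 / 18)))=-657 / 26195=-0.03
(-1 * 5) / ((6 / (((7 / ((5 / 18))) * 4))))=-84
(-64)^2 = 4096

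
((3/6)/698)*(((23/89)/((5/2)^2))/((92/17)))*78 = 663/1553050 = 0.00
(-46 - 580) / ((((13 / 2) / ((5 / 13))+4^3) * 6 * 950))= -313 / 230565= -0.00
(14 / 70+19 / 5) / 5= 4 / 5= 0.80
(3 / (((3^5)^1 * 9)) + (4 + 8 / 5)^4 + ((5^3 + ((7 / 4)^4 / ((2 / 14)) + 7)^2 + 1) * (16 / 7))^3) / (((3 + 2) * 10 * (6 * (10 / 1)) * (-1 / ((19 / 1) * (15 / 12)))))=-1121347882523112861575458272541 / 75144747810816000000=-14922505101.04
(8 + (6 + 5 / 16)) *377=86333 / 16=5395.81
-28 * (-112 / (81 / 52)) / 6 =335.54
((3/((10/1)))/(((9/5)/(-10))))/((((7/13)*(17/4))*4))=-65/357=-0.18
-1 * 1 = -1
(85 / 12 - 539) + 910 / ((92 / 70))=44291 / 276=160.47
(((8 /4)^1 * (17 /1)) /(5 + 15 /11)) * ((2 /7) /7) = 374 /1715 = 0.22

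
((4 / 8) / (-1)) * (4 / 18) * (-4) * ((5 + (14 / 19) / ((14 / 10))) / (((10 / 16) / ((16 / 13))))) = 3584 / 741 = 4.84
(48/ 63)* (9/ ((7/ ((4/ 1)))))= 192/ 49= 3.92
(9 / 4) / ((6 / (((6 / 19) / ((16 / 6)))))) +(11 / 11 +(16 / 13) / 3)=34493 / 23712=1.45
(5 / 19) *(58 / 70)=29 / 133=0.22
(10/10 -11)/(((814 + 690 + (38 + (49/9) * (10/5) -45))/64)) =-0.42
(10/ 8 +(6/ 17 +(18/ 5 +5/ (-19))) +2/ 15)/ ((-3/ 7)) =-11.84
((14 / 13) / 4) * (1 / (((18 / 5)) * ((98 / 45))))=25 / 728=0.03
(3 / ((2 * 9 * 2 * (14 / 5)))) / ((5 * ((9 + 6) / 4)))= 1 / 630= 0.00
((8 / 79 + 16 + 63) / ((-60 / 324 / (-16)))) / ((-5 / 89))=-240261552 / 1975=-121651.42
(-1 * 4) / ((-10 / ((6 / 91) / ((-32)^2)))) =3 / 116480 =0.00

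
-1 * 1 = -1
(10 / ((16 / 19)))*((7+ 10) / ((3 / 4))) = 1615 / 6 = 269.17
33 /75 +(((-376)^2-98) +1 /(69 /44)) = 243706409 /1725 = 141279.08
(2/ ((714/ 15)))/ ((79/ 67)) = 335/ 9401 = 0.04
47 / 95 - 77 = -7268 / 95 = -76.51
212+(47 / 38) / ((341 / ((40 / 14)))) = 212.01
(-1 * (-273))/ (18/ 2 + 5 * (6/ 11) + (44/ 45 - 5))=135135/ 3814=35.43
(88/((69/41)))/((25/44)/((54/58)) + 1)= 1428768/43999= 32.47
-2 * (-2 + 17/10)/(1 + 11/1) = 1/20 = 0.05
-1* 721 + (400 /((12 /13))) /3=-5189 /9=-576.56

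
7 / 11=0.64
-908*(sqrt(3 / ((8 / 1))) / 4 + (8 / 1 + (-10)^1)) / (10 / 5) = 908- 227*sqrt(6) / 8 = 838.50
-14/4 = -3.50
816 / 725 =1.13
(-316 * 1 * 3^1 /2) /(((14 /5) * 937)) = -0.18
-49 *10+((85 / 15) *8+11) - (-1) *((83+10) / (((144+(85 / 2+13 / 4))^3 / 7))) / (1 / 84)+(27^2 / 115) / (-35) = -3688503829288 / 8501995425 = -433.84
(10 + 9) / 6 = 3.17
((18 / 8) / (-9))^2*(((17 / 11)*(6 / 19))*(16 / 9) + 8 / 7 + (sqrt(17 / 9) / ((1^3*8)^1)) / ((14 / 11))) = 0.13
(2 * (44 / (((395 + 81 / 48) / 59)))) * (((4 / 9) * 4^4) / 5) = 7733248 / 25965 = 297.83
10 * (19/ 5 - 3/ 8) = 137/ 4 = 34.25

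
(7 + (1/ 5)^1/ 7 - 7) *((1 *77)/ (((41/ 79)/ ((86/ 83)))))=74734/ 17015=4.39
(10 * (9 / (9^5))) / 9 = 10 / 59049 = 0.00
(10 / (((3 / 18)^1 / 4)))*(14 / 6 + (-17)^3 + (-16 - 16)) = -1186240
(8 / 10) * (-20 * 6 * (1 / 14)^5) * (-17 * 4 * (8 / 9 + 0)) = 544 / 50421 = 0.01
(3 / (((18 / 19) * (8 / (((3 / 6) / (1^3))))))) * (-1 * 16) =-19 / 6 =-3.17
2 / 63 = 0.03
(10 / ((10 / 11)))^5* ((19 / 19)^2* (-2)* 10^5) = -32210200000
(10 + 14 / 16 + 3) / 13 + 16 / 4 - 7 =-201 / 104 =-1.93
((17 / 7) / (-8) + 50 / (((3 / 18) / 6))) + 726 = 141439 / 56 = 2525.70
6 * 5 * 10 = 300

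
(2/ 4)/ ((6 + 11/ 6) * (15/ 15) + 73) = 3/ 485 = 0.01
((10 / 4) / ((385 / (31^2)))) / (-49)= -961 / 7546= -0.13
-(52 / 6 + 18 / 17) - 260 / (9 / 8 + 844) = -3459536 / 344811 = -10.03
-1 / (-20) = 1 / 20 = 0.05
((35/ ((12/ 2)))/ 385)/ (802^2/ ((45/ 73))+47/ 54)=45/ 3098959457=0.00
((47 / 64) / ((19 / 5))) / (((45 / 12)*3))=47 / 2736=0.02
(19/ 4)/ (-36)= -19/ 144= -0.13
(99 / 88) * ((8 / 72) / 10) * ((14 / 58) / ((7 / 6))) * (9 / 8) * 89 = 2403 / 9280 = 0.26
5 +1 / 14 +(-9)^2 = 86.07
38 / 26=19 / 13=1.46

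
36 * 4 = 144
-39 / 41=-0.95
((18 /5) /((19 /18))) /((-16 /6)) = -243 /190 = -1.28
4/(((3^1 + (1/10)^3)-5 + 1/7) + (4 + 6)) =28000/57007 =0.49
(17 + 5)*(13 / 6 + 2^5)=2255 / 3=751.67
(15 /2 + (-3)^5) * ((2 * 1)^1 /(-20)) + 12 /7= 3537 /140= 25.26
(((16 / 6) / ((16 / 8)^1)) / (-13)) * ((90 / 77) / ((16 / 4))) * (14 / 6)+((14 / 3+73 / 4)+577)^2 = 7411059503 / 20592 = 359899.94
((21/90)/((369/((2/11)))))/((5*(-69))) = -7/21005325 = -0.00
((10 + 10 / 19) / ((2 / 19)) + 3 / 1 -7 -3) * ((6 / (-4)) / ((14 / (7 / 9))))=-7.75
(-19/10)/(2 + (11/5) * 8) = -19/196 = -0.10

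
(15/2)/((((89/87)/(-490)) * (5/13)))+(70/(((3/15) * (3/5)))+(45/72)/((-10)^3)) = -8756.95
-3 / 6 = -1 / 2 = -0.50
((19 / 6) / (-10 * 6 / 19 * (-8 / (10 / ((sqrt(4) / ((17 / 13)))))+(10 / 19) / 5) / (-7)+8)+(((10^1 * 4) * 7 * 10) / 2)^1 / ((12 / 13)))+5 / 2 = 139802201 / 92000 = 1519.59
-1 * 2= -2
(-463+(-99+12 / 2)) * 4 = -2224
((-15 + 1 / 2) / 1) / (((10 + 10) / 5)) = -29 / 8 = -3.62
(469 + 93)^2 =315844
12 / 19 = 0.63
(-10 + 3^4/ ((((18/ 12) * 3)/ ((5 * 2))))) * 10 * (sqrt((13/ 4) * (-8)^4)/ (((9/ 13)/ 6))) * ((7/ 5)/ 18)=990080 * sqrt(13)/ 27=132214.23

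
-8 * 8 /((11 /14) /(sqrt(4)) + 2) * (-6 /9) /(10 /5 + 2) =896 /201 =4.46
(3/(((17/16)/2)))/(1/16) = 1536/17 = 90.35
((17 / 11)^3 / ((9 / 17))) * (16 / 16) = 83521 / 11979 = 6.97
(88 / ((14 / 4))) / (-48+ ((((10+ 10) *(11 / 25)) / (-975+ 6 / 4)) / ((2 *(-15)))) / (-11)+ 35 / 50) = -51400800 / 96697811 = -0.53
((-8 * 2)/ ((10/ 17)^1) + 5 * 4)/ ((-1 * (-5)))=-36/ 25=-1.44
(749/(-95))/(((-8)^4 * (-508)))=749/197672960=0.00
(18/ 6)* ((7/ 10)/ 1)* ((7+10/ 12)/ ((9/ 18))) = 329/ 10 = 32.90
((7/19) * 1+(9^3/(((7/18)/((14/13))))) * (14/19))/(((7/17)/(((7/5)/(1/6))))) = 37485714/1235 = 30352.80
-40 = -40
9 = 9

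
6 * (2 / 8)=3 / 2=1.50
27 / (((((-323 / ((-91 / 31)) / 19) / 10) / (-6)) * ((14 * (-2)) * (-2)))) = -5265 / 1054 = -5.00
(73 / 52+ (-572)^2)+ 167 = 327352.40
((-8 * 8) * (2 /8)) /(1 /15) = -240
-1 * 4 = -4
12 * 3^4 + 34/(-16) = 7759/8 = 969.88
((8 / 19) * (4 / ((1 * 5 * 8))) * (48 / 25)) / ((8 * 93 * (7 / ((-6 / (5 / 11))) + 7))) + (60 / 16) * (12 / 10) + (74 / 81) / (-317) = 7260447156787 / 1614460632750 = 4.50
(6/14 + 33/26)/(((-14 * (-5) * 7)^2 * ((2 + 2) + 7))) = 309/480680200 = 0.00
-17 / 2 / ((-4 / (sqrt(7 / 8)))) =17 * sqrt(14) / 32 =1.99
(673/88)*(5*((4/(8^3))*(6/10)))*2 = 2019/5632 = 0.36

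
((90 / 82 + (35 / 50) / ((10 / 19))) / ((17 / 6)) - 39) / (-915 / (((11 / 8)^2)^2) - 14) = 19462149531 / 137755567900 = 0.14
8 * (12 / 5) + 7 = 131 / 5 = 26.20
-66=-66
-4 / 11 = -0.36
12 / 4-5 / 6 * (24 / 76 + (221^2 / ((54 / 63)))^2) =-11104238461823 / 4104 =-2705711126.18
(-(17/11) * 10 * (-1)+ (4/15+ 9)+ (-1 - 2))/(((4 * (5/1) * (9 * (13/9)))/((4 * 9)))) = 10752/3575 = 3.01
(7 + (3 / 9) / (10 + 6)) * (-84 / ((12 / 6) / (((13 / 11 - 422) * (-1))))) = -10919811 / 88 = -124088.76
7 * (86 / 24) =301 / 12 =25.08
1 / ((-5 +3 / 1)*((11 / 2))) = -1 / 11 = -0.09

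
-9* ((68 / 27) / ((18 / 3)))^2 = -1156 / 729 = -1.59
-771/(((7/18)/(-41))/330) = 187769340/7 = 26824191.43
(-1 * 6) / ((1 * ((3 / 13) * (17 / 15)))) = -390 / 17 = -22.94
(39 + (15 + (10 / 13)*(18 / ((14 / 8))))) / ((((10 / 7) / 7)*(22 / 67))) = 1321173 / 1430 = 923.90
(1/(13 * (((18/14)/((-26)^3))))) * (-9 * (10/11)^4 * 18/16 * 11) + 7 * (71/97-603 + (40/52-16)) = 127003838878/1678391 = 75670.00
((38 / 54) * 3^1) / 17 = 19 / 153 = 0.12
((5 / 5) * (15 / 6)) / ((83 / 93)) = 2.80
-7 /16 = -0.44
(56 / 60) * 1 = 0.93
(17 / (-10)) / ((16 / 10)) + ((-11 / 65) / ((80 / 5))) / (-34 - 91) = -69057 / 65000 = -1.06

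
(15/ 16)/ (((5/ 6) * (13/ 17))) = 153/ 104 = 1.47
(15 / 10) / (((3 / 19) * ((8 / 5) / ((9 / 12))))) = 285 / 64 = 4.45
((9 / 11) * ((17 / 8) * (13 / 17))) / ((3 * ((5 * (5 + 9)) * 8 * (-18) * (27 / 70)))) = -13 / 114048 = -0.00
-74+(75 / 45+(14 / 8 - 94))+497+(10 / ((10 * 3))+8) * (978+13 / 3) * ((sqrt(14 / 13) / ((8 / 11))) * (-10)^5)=3989 / 12 - 10130312500 * sqrt(182) / 117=-1168079901.52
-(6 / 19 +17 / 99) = -917 / 1881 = -0.49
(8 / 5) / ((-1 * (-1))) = 8 / 5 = 1.60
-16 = -16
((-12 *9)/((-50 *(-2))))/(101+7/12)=-0.01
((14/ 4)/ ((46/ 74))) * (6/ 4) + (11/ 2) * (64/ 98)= 54265/ 4508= 12.04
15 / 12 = 5 / 4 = 1.25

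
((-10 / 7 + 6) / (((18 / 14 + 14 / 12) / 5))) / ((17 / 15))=14400 / 1751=8.22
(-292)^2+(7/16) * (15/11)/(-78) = 390168029/4576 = 85263.99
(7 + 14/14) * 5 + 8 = 48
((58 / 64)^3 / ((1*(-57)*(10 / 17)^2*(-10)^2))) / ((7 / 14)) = -7048421 / 9338880000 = -0.00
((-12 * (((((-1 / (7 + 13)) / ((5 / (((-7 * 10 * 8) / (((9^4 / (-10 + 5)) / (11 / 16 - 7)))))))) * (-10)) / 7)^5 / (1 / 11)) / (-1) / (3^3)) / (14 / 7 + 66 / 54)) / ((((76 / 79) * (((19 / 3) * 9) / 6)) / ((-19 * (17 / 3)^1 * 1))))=485205358441478125 / 321545936061137652928848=0.00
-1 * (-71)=71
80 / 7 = 11.43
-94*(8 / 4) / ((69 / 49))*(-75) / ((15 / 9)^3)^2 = 6715548 / 14375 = 467.17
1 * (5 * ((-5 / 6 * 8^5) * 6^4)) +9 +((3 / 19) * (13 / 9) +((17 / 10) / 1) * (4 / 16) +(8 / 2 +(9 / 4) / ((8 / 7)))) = -1613758321529 / 9120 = -176947184.38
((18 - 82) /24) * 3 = -8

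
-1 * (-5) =5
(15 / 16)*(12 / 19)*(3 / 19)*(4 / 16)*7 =945 / 5776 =0.16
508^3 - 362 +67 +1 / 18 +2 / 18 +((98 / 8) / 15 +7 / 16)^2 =7551142199401 / 57600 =131096218.74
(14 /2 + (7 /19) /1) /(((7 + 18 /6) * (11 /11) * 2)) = 7 /19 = 0.37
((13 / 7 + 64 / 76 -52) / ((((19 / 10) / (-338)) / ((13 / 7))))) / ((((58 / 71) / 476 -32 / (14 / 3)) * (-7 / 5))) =267503306200 / 157626679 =1697.07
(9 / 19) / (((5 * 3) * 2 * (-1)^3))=-3 / 190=-0.02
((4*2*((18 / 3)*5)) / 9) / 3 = 80 / 9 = 8.89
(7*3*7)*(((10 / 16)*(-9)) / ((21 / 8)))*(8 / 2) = -1260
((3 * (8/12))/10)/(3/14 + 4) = 14/295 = 0.05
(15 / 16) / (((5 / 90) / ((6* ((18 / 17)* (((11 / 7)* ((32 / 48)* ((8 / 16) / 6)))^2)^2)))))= 73205 / 11755296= 0.01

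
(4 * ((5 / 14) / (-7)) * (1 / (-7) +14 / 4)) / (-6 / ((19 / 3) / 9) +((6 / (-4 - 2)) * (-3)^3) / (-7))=4465 / 80703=0.06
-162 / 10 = -16.20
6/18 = 1/3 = 0.33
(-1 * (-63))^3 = 250047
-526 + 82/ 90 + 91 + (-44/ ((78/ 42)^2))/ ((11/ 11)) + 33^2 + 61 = 5347484/ 7605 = 703.15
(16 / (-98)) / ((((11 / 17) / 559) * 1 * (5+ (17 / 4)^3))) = -4865536 / 2820587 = -1.73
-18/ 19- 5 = -113/ 19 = -5.95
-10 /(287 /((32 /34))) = -0.03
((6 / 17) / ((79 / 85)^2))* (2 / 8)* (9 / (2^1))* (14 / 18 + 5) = 16575 / 6241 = 2.66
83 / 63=1.32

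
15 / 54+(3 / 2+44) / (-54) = -0.56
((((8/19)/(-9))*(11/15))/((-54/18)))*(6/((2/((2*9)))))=176/285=0.62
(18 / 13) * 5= 90 / 13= 6.92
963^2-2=927367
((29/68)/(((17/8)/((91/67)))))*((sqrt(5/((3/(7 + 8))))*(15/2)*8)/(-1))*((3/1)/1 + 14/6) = -8444800/19363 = -436.13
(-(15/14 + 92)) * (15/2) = -19545/28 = -698.04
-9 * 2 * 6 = -108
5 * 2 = 10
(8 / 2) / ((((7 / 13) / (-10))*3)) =-520 / 21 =-24.76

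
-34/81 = -0.42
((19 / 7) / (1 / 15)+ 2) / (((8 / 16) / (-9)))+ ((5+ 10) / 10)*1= -10743 / 14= -767.36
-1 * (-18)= 18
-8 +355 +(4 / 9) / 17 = 53095 / 153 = 347.03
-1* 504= -504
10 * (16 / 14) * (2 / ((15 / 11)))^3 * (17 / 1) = 612.96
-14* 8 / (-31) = 112 / 31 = 3.61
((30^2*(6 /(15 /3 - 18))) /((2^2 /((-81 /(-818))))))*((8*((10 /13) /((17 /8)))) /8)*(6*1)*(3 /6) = -13122000 /1175057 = -11.17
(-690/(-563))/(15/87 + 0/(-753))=4002/563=7.11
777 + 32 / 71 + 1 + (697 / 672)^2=24993540119 / 32062464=779.53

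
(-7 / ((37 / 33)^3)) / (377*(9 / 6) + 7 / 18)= -205821 / 23452339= -0.01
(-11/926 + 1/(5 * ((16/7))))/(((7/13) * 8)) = 36413/2074240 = 0.02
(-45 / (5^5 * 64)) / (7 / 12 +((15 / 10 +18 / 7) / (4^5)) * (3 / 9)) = -6048 / 15715625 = -0.00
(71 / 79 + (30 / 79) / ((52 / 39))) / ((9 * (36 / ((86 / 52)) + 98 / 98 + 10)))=8041 / 2003598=0.00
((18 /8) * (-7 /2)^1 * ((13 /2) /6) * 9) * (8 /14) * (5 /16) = -13.71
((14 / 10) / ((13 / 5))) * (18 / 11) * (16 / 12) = 168 / 143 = 1.17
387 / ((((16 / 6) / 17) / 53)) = 1046061 / 8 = 130757.62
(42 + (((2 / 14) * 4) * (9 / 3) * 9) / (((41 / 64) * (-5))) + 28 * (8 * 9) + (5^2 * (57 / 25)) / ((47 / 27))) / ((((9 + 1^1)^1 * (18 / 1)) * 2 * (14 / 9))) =140685411 / 37769200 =3.72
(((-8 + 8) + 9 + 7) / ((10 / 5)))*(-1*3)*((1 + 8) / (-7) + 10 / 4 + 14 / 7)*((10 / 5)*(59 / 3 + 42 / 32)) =-45315 / 14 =-3236.79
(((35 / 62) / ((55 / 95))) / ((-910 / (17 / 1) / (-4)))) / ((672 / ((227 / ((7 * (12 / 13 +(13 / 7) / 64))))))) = 146642 / 39707745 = 0.00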